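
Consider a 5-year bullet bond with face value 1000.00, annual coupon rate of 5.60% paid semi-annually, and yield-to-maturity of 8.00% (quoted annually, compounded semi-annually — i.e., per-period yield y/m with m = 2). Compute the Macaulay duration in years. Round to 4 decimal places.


Coupon per period c = face * coupon_rate / m = 28.000000
Periods per year m = 2; per-period yield y/m = 0.040000
Number of cashflows N = 10
Cashflows (t years, CF_t, discount factor 1/(1+y/m)^(m*t), PV):
  t = 0.5000: CF_t = 28.000000, DF = 0.961538, PV = 26.923077
  t = 1.0000: CF_t = 28.000000, DF = 0.924556, PV = 25.887574
  t = 1.5000: CF_t = 28.000000, DF = 0.888996, PV = 24.891898
  t = 2.0000: CF_t = 28.000000, DF = 0.854804, PV = 23.934517
  t = 2.5000: CF_t = 28.000000, DF = 0.821927, PV = 23.013959
  t = 3.0000: CF_t = 28.000000, DF = 0.790315, PV = 22.128807
  t = 3.5000: CF_t = 28.000000, DF = 0.759918, PV = 21.277699
  t = 4.0000: CF_t = 28.000000, DF = 0.730690, PV = 20.459326
  t = 4.5000: CF_t = 28.000000, DF = 0.702587, PV = 19.672429
  t = 5.0000: CF_t = 1028.000000, DF = 0.675564, PV = 694.479966
Price P = sum_t PV_t = 902.669251
Macaulay numerator sum_t t * PV_t:
  t * PV_t at t = 0.5000: 13.461538
  t * PV_t at t = 1.0000: 25.887574
  t * PV_t at t = 1.5000: 37.337847
  t * PV_t at t = 2.0000: 47.869035
  t * PV_t at t = 2.5000: 57.534897
  t * PV_t at t = 3.0000: 66.386420
  t * PV_t at t = 3.5000: 74.471946
  t * PV_t at t = 4.0000: 81.837303
  t * PV_t at t = 4.5000: 88.525929
  t * PV_t at t = 5.0000: 3472.399828
Macaulay duration D = (sum_t t * PV_t) / P = 3965.712317 / 902.669251 = 4.393317

Answer: Macaulay duration = 4.3933 years


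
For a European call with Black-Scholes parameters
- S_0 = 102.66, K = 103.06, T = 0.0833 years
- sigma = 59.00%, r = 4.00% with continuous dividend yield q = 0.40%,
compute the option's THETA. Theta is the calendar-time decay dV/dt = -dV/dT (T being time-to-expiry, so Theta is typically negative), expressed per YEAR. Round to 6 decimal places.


Answer: Theta = -43.401852

Derivation:
d1 = 0.0799156601; d2 = -0.0903686022
phi(d1) = 0.3976703872; exp(-qT) = 0.9996668555; exp(-rT) = 0.9966735450
Theta = -S*exp(-qT)*phi(d1)*sigma/(2*sqrt(T)) - r*K*exp(-rT)*N(d2) + q*S*exp(-qT)*N(d1)
N(d1) = 0.5318478327; N(d2) = 0.4639971532; sqrt(T) = 0.2886173938
Term 1 = -102.6600 * 0.9996668555 * 0.3976703872 * 0.5900 / (2 * 0.2886173938) = -41.7137583017
Term 2 = -0.0400 * 103.0600 * 0.9966735450 * 0.4639971532 = -1.9064190816
Term 3 = 0.0040 * 102.6600 * 0.9996668555 * 0.5318478327 = 0.2183252359
Theta = -41.7137583017 + (-1.9064190816) + (0.2183252359) = -43.401852


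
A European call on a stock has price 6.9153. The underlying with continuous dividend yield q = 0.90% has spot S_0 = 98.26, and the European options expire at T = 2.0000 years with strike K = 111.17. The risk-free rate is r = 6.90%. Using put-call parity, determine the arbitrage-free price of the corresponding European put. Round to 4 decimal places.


Put-call parity: C - P = S_0 * exp(-qT) - K * exp(-rT).
S_0 * exp(-qT) = 98.2600 * 0.98216103 = 96.50714304
K * exp(-rT) = 111.1700 * 0.87109869 = 96.84004156
P = C - S*exp(-qT) + K*exp(-rT)
P = 6.9153 - 96.50714304 + 96.84004156 = 7.2482

Answer: Put price = 7.2482


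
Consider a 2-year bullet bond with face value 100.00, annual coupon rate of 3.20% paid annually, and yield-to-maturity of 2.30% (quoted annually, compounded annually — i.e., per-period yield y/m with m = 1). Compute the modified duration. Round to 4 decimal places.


Answer: Modified duration = 1.9250

Derivation:
Coupon per period c = face * coupon_rate / m = 3.200000
Periods per year m = 1; per-period yield y/m = 0.023000
Number of cashflows N = 2
Cashflows (t years, CF_t, discount factor 1/(1+y/m)^(m*t), PV):
  t = 1.0000: CF_t = 3.200000, DF = 0.977517, PV = 3.128055
  t = 2.0000: CF_t = 103.200000, DF = 0.955540, PV = 98.611696
Price P = sum_t PV_t = 101.739751
First compute Macaulay numerator sum_t t * PV_t:
  t * PV_t at t = 1.0000: 3.128055
  t * PV_t at t = 2.0000: 197.223393
Macaulay duration D = 200.351447 / 101.739751 = 1.969254
Modified duration = D / (1 + y/m) = 1.969254 / (1 + 0.023000) = 1.924980


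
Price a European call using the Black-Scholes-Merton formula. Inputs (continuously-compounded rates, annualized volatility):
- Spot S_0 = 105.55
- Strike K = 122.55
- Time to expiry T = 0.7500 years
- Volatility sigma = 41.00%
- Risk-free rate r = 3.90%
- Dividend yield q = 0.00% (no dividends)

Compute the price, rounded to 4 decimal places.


Answer: Price = 9.9741

Derivation:
d1 = (ln(S/K) + (r - q + 0.5*sigma^2) * T) / (sigma * sqrt(T)) = -0.16066344
d2 = d1 - sigma * sqrt(T) = -0.51573386
exp(-rT) = 0.97117364; exp(-qT) = 1.00000000
C = S_0 * exp(-qT) * N(d1) - K * exp(-rT) * N(d2)
N(d1) = 0.43617924; N(d2) = 0.30302015
C = 105.5500 * 1.00000000 * 0.43617924 - 122.5500 * 0.97117364 * 0.30302015 = 9.9741


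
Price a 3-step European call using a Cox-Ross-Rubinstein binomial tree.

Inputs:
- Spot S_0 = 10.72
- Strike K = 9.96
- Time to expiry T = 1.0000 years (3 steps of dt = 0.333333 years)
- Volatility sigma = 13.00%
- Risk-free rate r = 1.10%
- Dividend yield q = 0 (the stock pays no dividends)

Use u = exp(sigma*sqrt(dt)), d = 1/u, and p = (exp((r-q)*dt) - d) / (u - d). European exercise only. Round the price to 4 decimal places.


dt = T/N = 0.333333
u = exp(sigma*sqrt(dt)) = 1.077944; d = 1/u = 0.927692
p = (exp((r-q)*dt) - d) / (u - d) = 0.505693
Discount per step: exp(-r*dt) = 0.996340
Stock lattice S(k, i) with i counting down-moves:
  k=0: S(0,0) = 10.7200
  k=1: S(1,0) = 11.5556; S(1,1) = 9.9449
  k=2: S(2,0) = 12.4562; S(2,1) = 10.7200; S(2,2) = 9.2258
  k=3: S(3,0) = 13.4271; S(3,1) = 11.5556; S(3,2) = 9.9449; S(3,3) = 8.5587
Terminal payoffs V(N, i) = max(S_T - K, 0):
  V(3,0) = 3.467136; V(3,1) = 1.595560; V(3,2) = 0.000000; V(3,3) = 0.000000
Backward induction: V(k, i) = exp(-r*dt) * [p * V(k+1, i) + (1-p) * V(k+1, i+1)].
  V(2,0) = exp(-r*dt) * [p*3.467136 + (1-p)*1.595560] = 2.532700
  V(2,1) = exp(-r*dt) * [p*1.595560 + (1-p)*0.000000] = 0.803911
  V(2,2) = exp(-r*dt) * [p*0.000000 + (1-p)*0.000000] = 0.000000
  V(1,0) = exp(-r*dt) * [p*2.532700 + (1-p)*0.803911] = 1.672005
  V(1,1) = exp(-r*dt) * [p*0.803911 + (1-p)*0.000000] = 0.405044
  V(0,0) = exp(-r*dt) * [p*1.672005 + (1-p)*0.405044] = 1.041910

Answer: Price = V(0,0) = 1.0419


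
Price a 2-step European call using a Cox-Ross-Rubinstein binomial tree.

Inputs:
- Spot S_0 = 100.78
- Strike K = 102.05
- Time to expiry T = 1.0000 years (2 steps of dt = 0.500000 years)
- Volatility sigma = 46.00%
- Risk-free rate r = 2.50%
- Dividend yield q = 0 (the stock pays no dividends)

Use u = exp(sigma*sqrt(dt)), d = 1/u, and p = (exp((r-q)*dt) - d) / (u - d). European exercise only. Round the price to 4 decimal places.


dt = T/N = 0.500000
u = exp(sigma*sqrt(dt)) = 1.384403; d = 1/u = 0.722333
p = (exp((r-q)*dt) - d) / (u - d) = 0.438391
Discount per step: exp(-r*dt) = 0.987578
Stock lattice S(k, i) with i counting down-moves:
  k=0: S(0,0) = 100.7800
  k=1: S(1,0) = 139.5202; S(1,1) = 72.7967
  k=2: S(2,0) = 193.1521; S(2,1) = 100.7800; S(2,2) = 52.5835
Terminal payoffs V(N, i) = max(S_T - K, 0):
  V(2,0) = 91.102139; V(2,1) = 0.000000; V(2,2) = 0.000000
Backward induction: V(k, i) = exp(-r*dt) * [p * V(k+1, i) + (1-p) * V(k+1, i+1)].
  V(1,0) = exp(-r*dt) * [p*91.102139 + (1-p)*0.000000] = 39.442220
  V(1,1) = exp(-r*dt) * [p*0.000000 + (1-p)*0.000000] = 0.000000
  V(0,0) = exp(-r*dt) * [p*39.442220 + (1-p)*0.000000] = 17.076314

Answer: Price = V(0,0) = 17.0763


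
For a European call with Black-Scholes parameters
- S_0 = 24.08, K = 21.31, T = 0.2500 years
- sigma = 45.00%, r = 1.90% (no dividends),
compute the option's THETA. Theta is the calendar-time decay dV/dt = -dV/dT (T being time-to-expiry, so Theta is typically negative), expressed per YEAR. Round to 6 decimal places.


Answer: Theta = -3.709897

Derivation:
d1 = 0.6767452192; d2 = 0.4517452192
phi(d1) = 0.3172927026; exp(-qT) = 1.0000000000; exp(-rT) = 0.9952612634
Theta = -S*exp(-qT)*phi(d1)*sigma/(2*sqrt(T)) - r*K*exp(-rT)*N(d2) + q*S*exp(-qT)*N(d1)
N(d1) = 0.7507161897; N(d2) = 0.6742737310; sqrt(T) = 0.5000000000
Term 1 = -24.0800 * 1.0000000000 * 0.3172927026 * 0.4500 / (2 * 0.5000000000) = -3.4381837254
Term 2 = -0.0190 * 21.3100 * 0.9952612634 * 0.6742737310 = -0.2717129841
Term 3 = 0 (no dividend yield, q = 0)
Theta = -3.4381837254 + (-0.2717129841) + (0.0000000000) = -3.709897


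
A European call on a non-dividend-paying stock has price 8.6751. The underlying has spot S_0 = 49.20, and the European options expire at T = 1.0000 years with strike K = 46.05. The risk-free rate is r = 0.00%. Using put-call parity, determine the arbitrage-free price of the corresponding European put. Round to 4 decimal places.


Answer: Put price = 5.5251

Derivation:
Put-call parity: C - P = S_0 * exp(-qT) - K * exp(-rT).
S_0 * exp(-qT) = 49.2000 * 1.00000000 = 49.20000000
K * exp(-rT) = 46.0500 * 1.00000000 = 46.05000000
P = C - S*exp(-qT) + K*exp(-rT)
P = 8.6751 - 49.20000000 + 46.05000000 = 5.5251


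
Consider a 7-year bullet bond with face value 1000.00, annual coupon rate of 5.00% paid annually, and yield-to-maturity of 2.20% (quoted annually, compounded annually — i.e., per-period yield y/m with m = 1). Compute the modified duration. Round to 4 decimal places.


Answer: Modified duration = 6.0272

Derivation:
Coupon per period c = face * coupon_rate / m = 50.000000
Periods per year m = 1; per-period yield y/m = 0.022000
Number of cashflows N = 7
Cashflows (t years, CF_t, discount factor 1/(1+y/m)^(m*t), PV):
  t = 1.0000: CF_t = 50.000000, DF = 0.978474, PV = 48.923679
  t = 2.0000: CF_t = 50.000000, DF = 0.957411, PV = 47.870527
  t = 3.0000: CF_t = 50.000000, DF = 0.936801, PV = 46.840046
  t = 4.0000: CF_t = 50.000000, DF = 0.916635, PV = 45.831748
  t = 5.0000: CF_t = 50.000000, DF = 0.896903, PV = 44.845155
  t = 6.0000: CF_t = 50.000000, DF = 0.877596, PV = 43.879799
  t = 7.0000: CF_t = 1050.000000, DF = 0.858704, PV = 901.639705
Price P = sum_t PV_t = 1179.830660
First compute Macaulay numerator sum_t t * PV_t:
  t * PV_t at t = 1.0000: 48.923679
  t * PV_t at t = 2.0000: 95.741055
  t * PV_t at t = 3.0000: 140.520139
  t * PV_t at t = 4.0000: 183.326992
  t * PV_t at t = 5.0000: 224.225773
  t * PV_t at t = 6.0000: 263.278794
  t * PV_t at t = 7.0000: 6311.477938
Macaulay duration D = 7267.494371 / 1179.830660 = 6.159778
Modified duration = D / (1 + y/m) = 6.159778 / (1 + 0.022000) = 6.027180


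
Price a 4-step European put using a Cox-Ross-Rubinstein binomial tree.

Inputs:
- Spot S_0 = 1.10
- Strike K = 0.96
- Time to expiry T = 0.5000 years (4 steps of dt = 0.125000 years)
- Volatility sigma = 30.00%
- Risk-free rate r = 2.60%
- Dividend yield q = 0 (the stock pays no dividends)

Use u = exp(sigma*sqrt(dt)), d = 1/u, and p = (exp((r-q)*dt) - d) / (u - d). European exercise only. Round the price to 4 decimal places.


dt = T/N = 0.125000
u = exp(sigma*sqrt(dt)) = 1.111895; d = 1/u = 0.899365
p = (exp((r-q)*dt) - d) / (u - d) = 0.488825
Discount per step: exp(-r*dt) = 0.996755
Stock lattice S(k, i) with i counting down-moves:
  k=0: S(0,0) = 1.1000
  k=1: S(1,0) = 1.2231; S(1,1) = 0.9893
  k=2: S(2,0) = 1.3599; S(2,1) = 1.1000; S(2,2) = 0.8897
  k=3: S(3,0) = 1.5121; S(3,1) = 1.2231; S(3,2) = 0.9893; S(3,3) = 0.8002
  k=4: S(4,0) = 1.6813; S(4,1) = 1.3599; S(4,2) = 1.1000; S(4,3) = 0.8897; S(4,4) = 0.7197
Terminal payoffs V(N, i) = max(K - S_T, 0):
  V(4,0) = 0.000000; V(4,1) = 0.000000; V(4,2) = 0.000000; V(4,3) = 0.070256; V(4,4) = 0.240324
Backward induction: V(k, i) = exp(-r*dt) * [p * V(k+1, i) + (1-p) * V(k+1, i+1)].
  V(3,0) = exp(-r*dt) * [p*0.000000 + (1-p)*0.000000] = 0.000000
  V(3,1) = exp(-r*dt) * [p*0.000000 + (1-p)*0.000000] = 0.000000
  V(3,2) = exp(-r*dt) * [p*0.000000 + (1-p)*0.070256] = 0.035797
  V(3,3) = exp(-r*dt) * [p*0.070256 + (1-p)*0.240324] = 0.156680
  V(2,0) = exp(-r*dt) * [p*0.000000 + (1-p)*0.000000] = 0.000000
  V(2,1) = exp(-r*dt) * [p*0.000000 + (1-p)*0.035797] = 0.018239
  V(2,2) = exp(-r*dt) * [p*0.035797 + (1-p)*0.156680] = 0.097273
  V(1,0) = exp(-r*dt) * [p*0.000000 + (1-p)*0.018239] = 0.009293
  V(1,1) = exp(-r*dt) * [p*0.018239 + (1-p)*0.097273] = 0.058449
  V(0,0) = exp(-r*dt) * [p*0.009293 + (1-p)*0.058449] = 0.034309

Answer: Price = V(0,0) = 0.0343


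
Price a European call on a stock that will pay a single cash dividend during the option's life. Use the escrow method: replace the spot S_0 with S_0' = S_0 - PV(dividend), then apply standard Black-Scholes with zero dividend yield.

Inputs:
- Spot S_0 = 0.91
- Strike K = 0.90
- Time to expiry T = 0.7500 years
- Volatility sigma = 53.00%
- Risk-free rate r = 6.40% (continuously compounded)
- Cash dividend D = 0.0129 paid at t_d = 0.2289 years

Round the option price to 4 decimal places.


PV(D) = D * exp(-r * t_d) = 0.0129 * 0.98545718 = 0.01271240
S_0' = S_0 - PV(D) = 0.9100 - 0.01271240 = 0.89728760
d1 = (ln(S_0'/K) + (r + sigma^2/2)*T) / (sigma*sqrt(T)) = 0.32749742
d2 = d1 - sigma*sqrt(T) = -0.13149605
exp(-rT) = 0.95313379
N(d1) = 0.62835415; N(d2) = 0.44769146
C = S_0' * N(d1) - K * exp(-rT) * N(d2) = 0.89728760 * 0.62835415 - 0.9000 * 0.95313379 * 0.44769146 = 0.1798

Answer: Price = 0.1798


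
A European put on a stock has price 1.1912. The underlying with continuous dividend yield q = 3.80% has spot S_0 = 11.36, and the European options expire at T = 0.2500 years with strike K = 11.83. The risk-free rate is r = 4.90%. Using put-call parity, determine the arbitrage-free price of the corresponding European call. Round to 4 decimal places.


Answer: Call price = 0.7578

Derivation:
Put-call parity: C - P = S_0 * exp(-qT) - K * exp(-rT).
S_0 * exp(-qT) = 11.3600 * 0.99054498 = 11.25259100
K * exp(-rT) = 11.8300 * 0.98782473 = 11.68596651
C = P + S*exp(-qT) - K*exp(-rT)
C = 1.1912 + 11.25259100 - 11.68596651 = 0.7578


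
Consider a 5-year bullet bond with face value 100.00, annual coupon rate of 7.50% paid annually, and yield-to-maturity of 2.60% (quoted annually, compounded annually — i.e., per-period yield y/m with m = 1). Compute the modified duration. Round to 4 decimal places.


Answer: Modified duration = 4.3072

Derivation:
Coupon per period c = face * coupon_rate / m = 7.500000
Periods per year m = 1; per-period yield y/m = 0.026000
Number of cashflows N = 5
Cashflows (t years, CF_t, discount factor 1/(1+y/m)^(m*t), PV):
  t = 1.0000: CF_t = 7.500000, DF = 0.974659, PV = 7.309942
  t = 2.0000: CF_t = 7.500000, DF = 0.949960, PV = 7.124699
  t = 3.0000: CF_t = 7.500000, DF = 0.925887, PV = 6.944151
  t = 4.0000: CF_t = 7.500000, DF = 0.902424, PV = 6.768179
  t = 5.0000: CF_t = 107.500000, DF = 0.879555, PV = 94.552205
Price P = sum_t PV_t = 122.699176
First compute Macaulay numerator sum_t t * PV_t:
  t * PV_t at t = 1.0000: 7.309942
  t * PV_t at t = 2.0000: 14.249399
  t * PV_t at t = 3.0000: 20.832454
  t * PV_t at t = 4.0000: 27.072715
  t * PV_t at t = 5.0000: 472.761024
Macaulay duration D = 542.225533 / 122.699176 = 4.419146
Modified duration = D / (1 + y/m) = 4.419146 / (1 + 0.026000) = 4.307160


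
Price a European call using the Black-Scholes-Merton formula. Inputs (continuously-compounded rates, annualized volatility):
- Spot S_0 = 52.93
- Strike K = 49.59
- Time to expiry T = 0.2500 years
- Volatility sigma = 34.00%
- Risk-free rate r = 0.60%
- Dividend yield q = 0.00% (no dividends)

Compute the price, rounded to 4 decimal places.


Answer: Price = 5.4397

Derivation:
d1 = (ln(S/K) + (r - q + 0.5*sigma^2) * T) / (sigma * sqrt(T)) = 0.47724168
d2 = d1 - sigma * sqrt(T) = 0.30724168
exp(-rT) = 0.99850112; exp(-qT) = 1.00000000
C = S_0 * exp(-qT) * N(d1) - K * exp(-rT) * N(d2)
N(d1) = 0.68340498; N(d2) = 0.62067029
C = 52.9300 * 1.00000000 * 0.68340498 - 49.5900 * 0.99850112 * 0.62067029 = 5.4397


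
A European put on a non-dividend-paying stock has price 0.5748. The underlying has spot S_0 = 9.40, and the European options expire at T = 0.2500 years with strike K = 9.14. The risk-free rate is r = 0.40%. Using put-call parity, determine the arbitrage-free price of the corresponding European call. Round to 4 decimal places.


Put-call parity: C - P = S_0 * exp(-qT) - K * exp(-rT).
S_0 * exp(-qT) = 9.4000 * 1.00000000 = 9.40000000
K * exp(-rT) = 9.1400 * 0.99900050 = 9.13086457
C = P + S*exp(-qT) - K*exp(-rT)
C = 0.5748 + 9.40000000 - 9.13086457 = 0.8439

Answer: Call price = 0.8439


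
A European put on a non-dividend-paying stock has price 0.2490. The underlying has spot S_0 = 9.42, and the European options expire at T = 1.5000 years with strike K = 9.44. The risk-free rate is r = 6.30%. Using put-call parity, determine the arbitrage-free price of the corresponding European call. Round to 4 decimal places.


Answer: Call price = 1.0802

Derivation:
Put-call parity: C - P = S_0 * exp(-qT) - K * exp(-rT).
S_0 * exp(-qT) = 9.4200 * 1.00000000 = 9.42000000
K * exp(-rT) = 9.4400 * 0.90982773 = 8.58877381
C = P + S*exp(-qT) - K*exp(-rT)
C = 0.2490 + 9.42000000 - 8.58877381 = 1.0802


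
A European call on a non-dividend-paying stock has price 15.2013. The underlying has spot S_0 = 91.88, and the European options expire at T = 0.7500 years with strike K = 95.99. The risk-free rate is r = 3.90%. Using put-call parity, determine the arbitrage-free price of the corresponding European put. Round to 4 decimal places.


Put-call parity: C - P = S_0 * exp(-qT) - K * exp(-rT).
S_0 * exp(-qT) = 91.8800 * 1.00000000 = 91.88000000
K * exp(-rT) = 95.9900 * 0.97117364 = 93.22295777
P = C - S*exp(-qT) + K*exp(-rT)
P = 15.2013 - 91.88000000 + 93.22295777 = 16.5443

Answer: Put price = 16.5443


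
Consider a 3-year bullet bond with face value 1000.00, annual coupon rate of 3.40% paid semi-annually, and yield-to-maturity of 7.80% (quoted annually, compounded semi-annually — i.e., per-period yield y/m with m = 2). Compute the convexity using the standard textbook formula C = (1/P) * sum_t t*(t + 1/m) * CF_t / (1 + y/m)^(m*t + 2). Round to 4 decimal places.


Coupon per period c = face * coupon_rate / m = 17.000000
Periods per year m = 2; per-period yield y/m = 0.039000
Number of cashflows N = 6
Cashflows (t years, CF_t, discount factor 1/(1+y/m)^(m*t), PV):
  t = 0.5000: CF_t = 17.000000, DF = 0.962464, PV = 16.361886
  t = 1.0000: CF_t = 17.000000, DF = 0.926337, PV = 15.747725
  t = 1.5000: CF_t = 17.000000, DF = 0.891566, PV = 15.156617
  t = 2.0000: CF_t = 17.000000, DF = 0.858100, PV = 14.587697
  t = 2.5000: CF_t = 17.000000, DF = 0.825890, PV = 14.040132
  t = 3.0000: CF_t = 1017.000000, DF = 0.794889, PV = 808.402537
Price P = sum_t PV_t = 884.296594
Convexity numerator sum_t t*(t + 1/m) * CF_t / (1+y/m)^(m*t + 2):
  t = 0.5000: term = 7.578309
  t = 1.0000: term = 21.881545
  t = 1.5000: term = 42.120395
  t = 2.0000: term = 67.565600
  t = 2.5000: term = 97.544178
  t = 3.0000: term = 7862.956473
Convexity = (1/P) * sum = 8099.646500 / 884.296594 = 9.159423

Answer: Convexity = 9.1594


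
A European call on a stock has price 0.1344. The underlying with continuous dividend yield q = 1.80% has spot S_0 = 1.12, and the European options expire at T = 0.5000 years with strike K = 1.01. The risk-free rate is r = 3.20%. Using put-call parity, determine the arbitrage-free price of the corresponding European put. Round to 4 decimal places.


Answer: Put price = 0.0184

Derivation:
Put-call parity: C - P = S_0 * exp(-qT) - K * exp(-rT).
S_0 * exp(-qT) = 1.1200 * 0.99104038 = 1.10996522
K * exp(-rT) = 1.0100 * 0.98412732 = 0.99396859
P = C - S*exp(-qT) + K*exp(-rT)
P = 0.1344 - 1.10996522 + 0.99396859 = 0.0184


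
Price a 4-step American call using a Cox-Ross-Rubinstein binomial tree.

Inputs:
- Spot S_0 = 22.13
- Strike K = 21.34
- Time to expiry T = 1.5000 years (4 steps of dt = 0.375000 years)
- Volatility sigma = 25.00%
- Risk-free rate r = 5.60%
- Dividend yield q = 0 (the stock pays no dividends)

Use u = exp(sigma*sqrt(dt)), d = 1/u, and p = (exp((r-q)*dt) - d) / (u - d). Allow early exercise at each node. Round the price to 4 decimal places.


dt = T/N = 0.375000
u = exp(sigma*sqrt(dt)) = 1.165433; d = 1/u = 0.858050
p = (exp((r-q)*dt) - d) / (u - d) = 0.530842
Discount per step: exp(-r*dt) = 0.979219
Stock lattice S(k, i) with i counting down-moves:
  k=0: S(0,0) = 22.1300
  k=1: S(1,0) = 25.7910; S(1,1) = 18.9886
  k=2: S(2,0) = 30.0577; S(2,1) = 22.1300; S(2,2) = 16.2932
  k=3: S(3,0) = 35.0303; S(3,1) = 25.7910; S(3,2) = 18.9886; S(3,3) = 13.9804
  k=4: S(4,0) = 40.8255; S(4,1) = 30.0577; S(4,2) = 22.1300; S(4,3) = 16.2932; S(4,4) = 11.9959
Terminal payoffs V(N, i) = max(S_T - K, 0):
  V(4,0) = 19.485488; V(4,1) = 8.717745; V(4,2) = 0.790000; V(4,3) = 0.000000; V(4,4) = 0.000000
Backward induction: V(k, i) = exp(-r*dt) * [p * V(k+1, i) + (1-p) * V(k+1, i+1)]; then take max(V_cont, immediate exercise) for American.
  V(3,0) = exp(-r*dt) * [p*19.485488 + (1-p)*8.717745] = 14.133770; exercise = 13.690303; V(3,0) = max -> 14.133770
  V(3,1) = exp(-r*dt) * [p*8.717745 + (1-p)*0.790000] = 4.894510; exercise = 4.451043; V(3,1) = max -> 4.894510
  V(3,2) = exp(-r*dt) * [p*0.790000 + (1-p)*0.000000] = 0.410651; exercise = 0.000000; V(3,2) = max -> 0.410651
  V(3,3) = exp(-r*dt) * [p*0.000000 + (1-p)*0.000000] = 0.000000; exercise = 0.000000; V(3,3) = max -> 0.000000
  V(2,0) = exp(-r*dt) * [p*14.133770 + (1-p)*4.894510] = 9.595464; exercise = 8.717745; V(2,0) = max -> 9.595464
  V(2,1) = exp(-r*dt) * [p*4.894510 + (1-p)*0.410651] = 2.732875; exercise = 0.790000; V(2,1) = max -> 2.732875
  V(2,2) = exp(-r*dt) * [p*0.410651 + (1-p)*0.000000] = 0.213461; exercise = 0.000000; V(2,2) = max -> 0.213461
  V(1,0) = exp(-r*dt) * [p*9.595464 + (1-p)*2.732875] = 6.243331; exercise = 4.451043; V(1,0) = max -> 6.243331
  V(1,1) = exp(-r*dt) * [p*2.732875 + (1-p)*0.213461] = 1.518644; exercise = 0.000000; V(1,1) = max -> 1.518644
  V(0,0) = exp(-r*dt) * [p*6.243331 + (1-p)*1.518644] = 3.943028; exercise = 0.790000; V(0,0) = max -> 3.943028

Answer: Price = V(0,0) = 3.9430


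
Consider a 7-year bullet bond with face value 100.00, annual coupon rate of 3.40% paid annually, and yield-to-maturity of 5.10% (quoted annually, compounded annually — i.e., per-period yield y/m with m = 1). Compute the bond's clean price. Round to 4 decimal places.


Answer: Price = 90.1987

Derivation:
Coupon per period c = face * coupon_rate / m = 3.400000
Periods per year m = 1; per-period yield y/m = 0.051000
Number of cashflows N = 7
Cashflows (t years, CF_t, discount factor 1/(1+y/m)^(m*t), PV):
  t = 1.0000: CF_t = 3.400000, DF = 0.951475, PV = 3.235014
  t = 2.0000: CF_t = 3.400000, DF = 0.905304, PV = 3.078035
  t = 3.0000: CF_t = 3.400000, DF = 0.861374, PV = 2.928672
  t = 4.0000: CF_t = 3.400000, DF = 0.819576, PV = 2.786558
  t = 5.0000: CF_t = 3.400000, DF = 0.779806, PV = 2.651339
  t = 6.0000: CF_t = 3.400000, DF = 0.741965, PV = 2.522683
  t = 7.0000: CF_t = 103.400000, DF = 0.705961, PV = 72.996414
Price P = sum_t PV_t = 90.198715


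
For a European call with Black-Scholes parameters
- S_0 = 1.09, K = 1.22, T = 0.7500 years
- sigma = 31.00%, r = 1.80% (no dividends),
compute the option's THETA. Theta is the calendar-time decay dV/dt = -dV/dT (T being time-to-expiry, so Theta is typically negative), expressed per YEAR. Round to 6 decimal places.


d1 = -0.2351702693; d2 = -0.5036381445
phi(d1) = 0.3880616497; exp(-qT) = 1.0000000000; exp(-rT) = 0.9865907163
Theta = -S*exp(-qT)*phi(d1)*sigma/(2*sqrt(T)) - r*K*exp(-rT)*N(d2) + q*S*exp(-qT)*N(d1)
N(d1) = 0.4070382903; N(d2) = 0.3072578413; sqrt(T) = 0.8660254038
Term 1 = -1.0900 * 1.0000000000 * 0.3880616497 * 0.3100 / (2 * 0.8660254038) = -0.0757056495
Term 2 = -0.0180 * 1.2200 * 0.9865907163 * 0.3072578413 = -0.0066569046
Term 3 = 0 (no dividend yield, q = 0)
Theta = -0.0757056495 + (-0.0066569046) + (0.0000000000) = -0.082363

Answer: Theta = -0.082363


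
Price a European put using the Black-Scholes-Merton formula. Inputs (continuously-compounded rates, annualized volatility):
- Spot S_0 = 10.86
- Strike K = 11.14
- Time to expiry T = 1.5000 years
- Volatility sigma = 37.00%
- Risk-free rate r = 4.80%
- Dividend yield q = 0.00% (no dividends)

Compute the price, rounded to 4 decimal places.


Answer: Price = 1.6653

Derivation:
d1 = (ln(S/K) + (r - q + 0.5*sigma^2) * T) / (sigma * sqrt(T)) = 0.32928883
d2 = d1 - sigma * sqrt(T) = -0.12386677
exp(-rT) = 0.93053090; exp(-qT) = 1.00000000
P = K * exp(-rT) * N(-d2) - S_0 * exp(-qT) * N(-d1)
N(-d1) = 0.37096869; N(-d2) = 0.54928962
P = 11.1400 * 0.93053090 * 0.54928962 - 10.8600 * 1.00000000 * 0.37096869 = 1.6653


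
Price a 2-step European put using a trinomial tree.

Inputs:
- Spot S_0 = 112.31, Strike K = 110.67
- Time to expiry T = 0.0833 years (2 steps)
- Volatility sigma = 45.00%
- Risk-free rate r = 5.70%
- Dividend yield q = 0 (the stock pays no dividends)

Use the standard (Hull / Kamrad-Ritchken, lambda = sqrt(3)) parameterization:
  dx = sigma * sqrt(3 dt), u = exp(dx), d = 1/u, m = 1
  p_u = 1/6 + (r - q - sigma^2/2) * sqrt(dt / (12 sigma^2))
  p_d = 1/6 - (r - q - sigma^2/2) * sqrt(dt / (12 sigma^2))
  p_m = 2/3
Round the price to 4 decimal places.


dt = T/N = 0.041650; dx = sigma*sqrt(3*dt) = 0.159067
u = exp(dx) = 1.172417; d = 1/u = 0.852939
p_u = 0.160873, p_m = 0.666667, p_d = 0.172460
Discount per step: exp(-r*dt) = 0.997629
Stock lattice S(k, j) with j the centered position index:
  k=0: S(0,+0) = 112.3100
  k=1: S(1,-1) = 95.7936; S(1,+0) = 112.3100; S(1,+1) = 131.6741
  k=2: S(2,-2) = 81.7061; S(2,-1) = 95.7936; S(2,+0) = 112.3100; S(2,+1) = 131.6741; S(2,+2) = 154.3769
Terminal payoffs V(N, j) = max(K - S_T, 0):
  V(2,-2) = 28.963913; V(2,-1) = 14.876417; V(2,+0) = 0.000000; V(2,+1) = 0.000000; V(2,+2) = 0.000000
Backward induction: V(k, j) = exp(-r*dt) * [p_u * V(k+1, j+1) + p_m * V(k+1, j) + p_d * V(k+1, j-1)]
  V(1,-1) = exp(-r*dt) * [p_u*0.000000 + p_m*14.876417 + p_d*28.963913] = 14.877362
  V(1,+0) = exp(-r*dt) * [p_u*0.000000 + p_m*0.000000 + p_d*14.876417] = 2.559501
  V(1,+1) = exp(-r*dt) * [p_u*0.000000 + p_m*0.000000 + p_d*0.000000] = 0.000000
  V(0,+0) = exp(-r*dt) * [p_u*0.000000 + p_m*2.559501 + p_d*14.877362] = 4.261952

Answer: Price = V(0,0) = 4.2620


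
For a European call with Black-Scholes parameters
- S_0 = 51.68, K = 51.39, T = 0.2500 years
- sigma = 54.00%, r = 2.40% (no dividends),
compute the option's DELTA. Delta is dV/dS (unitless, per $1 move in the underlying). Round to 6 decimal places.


d1 = 0.1780639203; d2 = -0.0919360797
phi(d1) = 0.3926675660; exp(-qT) = 1.0000000000; exp(-rT) = 0.9940179641
N(d1) = 0.5706636117
Delta = exp(-qT) * N(d1) = 1.0000000000 * 0.5706636117 = 0.570664

Answer: Delta = 0.570664


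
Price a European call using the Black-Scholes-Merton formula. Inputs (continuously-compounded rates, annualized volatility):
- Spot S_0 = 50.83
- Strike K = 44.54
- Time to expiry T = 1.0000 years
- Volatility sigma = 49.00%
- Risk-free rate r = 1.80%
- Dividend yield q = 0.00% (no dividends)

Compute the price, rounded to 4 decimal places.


d1 = (ln(S/K) + (r - q + 0.5*sigma^2) * T) / (sigma * sqrt(T)) = 0.55132463
d2 = d1 - sigma * sqrt(T) = 0.06132463
exp(-rT) = 0.98216103; exp(-qT) = 1.00000000
C = S_0 * exp(-qT) * N(d1) - K * exp(-rT) * N(d2)
N(d1) = 0.70929442; N(d2) = 0.52444966
C = 50.8300 * 1.00000000 * 0.70929442 - 44.5400 * 0.98216103 * 0.52444966 = 13.1111

Answer: Price = 13.1111


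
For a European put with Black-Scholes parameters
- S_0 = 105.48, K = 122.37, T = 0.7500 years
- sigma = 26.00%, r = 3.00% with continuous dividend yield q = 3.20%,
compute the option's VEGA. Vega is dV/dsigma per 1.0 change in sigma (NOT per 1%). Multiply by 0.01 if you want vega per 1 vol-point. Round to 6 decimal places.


d1 = -0.5537139067; d2 = -0.7788805117
phi(d1) = 0.3422416959; exp(-qT) = 0.9762857098; exp(-rT) = 0.9777512372
Vega = S * exp(-qT) * phi(d1) * sqrt(T) = 105.4800 * 0.9762857098 * 0.3422416959 * 0.8660254038 = 30.521832

Answer: Vega = 30.521832


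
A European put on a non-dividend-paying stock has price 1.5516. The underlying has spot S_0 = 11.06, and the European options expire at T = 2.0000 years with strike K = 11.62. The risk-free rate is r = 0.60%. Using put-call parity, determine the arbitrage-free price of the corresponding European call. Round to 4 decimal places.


Put-call parity: C - P = S_0 * exp(-qT) - K * exp(-rT).
S_0 * exp(-qT) = 11.0600 * 1.00000000 = 11.06000000
K * exp(-rT) = 11.6200 * 0.98807171 = 11.48139330
C = P + S*exp(-qT) - K*exp(-rT)
C = 1.5516 + 11.06000000 - 11.48139330 = 1.1302

Answer: Call price = 1.1302


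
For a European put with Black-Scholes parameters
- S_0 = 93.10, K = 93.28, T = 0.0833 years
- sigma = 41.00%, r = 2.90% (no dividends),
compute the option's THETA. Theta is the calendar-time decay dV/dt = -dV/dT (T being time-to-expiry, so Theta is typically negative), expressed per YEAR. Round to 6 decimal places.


d1 = 0.0632580799; d2 = -0.0550750516
phi(d1) = 0.3981448777; exp(-qT) = 1.0000000000; exp(-rT) = 0.9975872155
Theta = -S*exp(-qT)*phi(d1)*sigma/(2*sqrt(T)) + r*K*exp(-rT)*N(-d2) - q*S*exp(-qT)*N(-d1)
N(-d1) = 0.4747804981; N(-d2) = 0.5219606640; sqrt(T) = 0.2886173938
Term 1 = -93.1000 * 1.0000000000 * 0.3981448777 * 0.4100 / (2 * 0.2886173938) = -26.3282609662
Term 2 = 0.0290 * 93.2800 * 0.9975872155 * 0.5219606640 = 1.4085594612
Term 3 = 0 (no dividend yield, q = 0)
Theta = -26.3282609662 + (1.4085594612) + (0.0000000000) = -24.919702

Answer: Theta = -24.919702


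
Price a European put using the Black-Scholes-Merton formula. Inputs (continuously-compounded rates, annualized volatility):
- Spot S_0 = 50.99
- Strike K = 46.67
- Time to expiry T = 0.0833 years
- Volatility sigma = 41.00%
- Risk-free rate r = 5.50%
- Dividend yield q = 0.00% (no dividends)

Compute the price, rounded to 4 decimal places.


Answer: Price = 0.7078

Derivation:
d1 = (ln(S/K) + (r - q + 0.5*sigma^2) * T) / (sigma * sqrt(T)) = 0.84600854
d2 = d1 - sigma * sqrt(T) = 0.72767541
exp(-rT) = 0.99542898; exp(-qT) = 1.00000000
P = K * exp(-rT) * N(-d2) - S_0 * exp(-qT) * N(-d1)
N(-d1) = 0.19877399; N(-d2) = 0.23340615
P = 46.6700 * 0.99542898 * 0.23340615 - 50.9900 * 1.00000000 * 0.19877399 = 0.7078


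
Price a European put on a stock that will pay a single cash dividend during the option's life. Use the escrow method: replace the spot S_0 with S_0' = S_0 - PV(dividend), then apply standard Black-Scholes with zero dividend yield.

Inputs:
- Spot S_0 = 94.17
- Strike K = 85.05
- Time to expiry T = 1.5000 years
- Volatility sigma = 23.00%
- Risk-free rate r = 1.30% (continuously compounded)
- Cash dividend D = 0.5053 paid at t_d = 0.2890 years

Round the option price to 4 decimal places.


Answer: Price = 5.6099

Derivation:
PV(D) = D * exp(-r * t_d) = 0.5053 * 0.99625005 = 0.50340515
S_0' = S_0 - PV(D) = 94.1700 - 0.50340515 = 93.66659485
d1 = (ln(S_0'/K) + (r + sigma^2/2)*T) / (sigma*sqrt(T)) = 0.55265208
d2 = d1 - sigma*sqrt(T) = 0.27096076
exp(-rT) = 0.98068890
N(-d1) = 0.29025084; N(-d2) = 0.39321061
P = K * exp(-rT) * N(-d2) - S_0' * N(-d1) = 85.0500 * 0.98068890 * 0.39321061 - 93.66659485 * 0.29025084 = 5.6099


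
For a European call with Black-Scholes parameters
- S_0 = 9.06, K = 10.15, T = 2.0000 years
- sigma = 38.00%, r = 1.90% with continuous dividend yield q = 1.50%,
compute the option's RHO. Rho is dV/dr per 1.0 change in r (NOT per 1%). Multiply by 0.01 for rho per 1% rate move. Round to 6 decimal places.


Answer: Rho = 6.271185

Derivation:
d1 = 0.0721907914; d2 = -0.4652103623
phi(d1) = 0.3979040877; exp(-qT) = 0.9704455335; exp(-rT) = 0.9627129409
N(d2) = 0.3208904094
Rho = K*T*exp(-rT)*N(d2) = 10.1500 * 2.0000 * 0.9627129409 * 0.3208904094 = 6.271185


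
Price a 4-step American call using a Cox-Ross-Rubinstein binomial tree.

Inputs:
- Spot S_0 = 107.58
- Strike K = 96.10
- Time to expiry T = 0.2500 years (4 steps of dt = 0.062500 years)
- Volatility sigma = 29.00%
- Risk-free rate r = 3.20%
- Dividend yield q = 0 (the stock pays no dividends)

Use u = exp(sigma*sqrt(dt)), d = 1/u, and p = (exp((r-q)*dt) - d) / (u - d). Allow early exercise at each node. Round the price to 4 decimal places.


dt = T/N = 0.062500
u = exp(sigma*sqrt(dt)) = 1.075193; d = 1/u = 0.930066
p = (exp((r-q)*dt) - d) / (u - d) = 0.495678
Discount per step: exp(-r*dt) = 0.998002
Stock lattice S(k, i) with i counting down-moves:
  k=0: S(0,0) = 107.5800
  k=1: S(1,0) = 115.6692; S(1,1) = 100.0565
  k=2: S(2,0) = 124.3667; S(2,1) = 107.5800; S(2,2) = 93.0591
  k=3: S(3,0) = 133.7182; S(3,1) = 115.6692; S(3,2) = 100.0565; S(3,3) = 86.5511
  k=4: S(4,0) = 143.7729; S(4,1) = 124.3667; S(4,2) = 107.5800; S(4,3) = 93.0591; S(4,4) = 80.4982
Terminal payoffs V(N, i) = max(S_T - K, 0):
  V(4,0) = 47.672869; V(4,1) = 28.266737; V(4,2) = 11.480000; V(4,3) = 0.000000; V(4,4) = 0.000000
Backward induction: V(k, i) = exp(-r*dt) * [p * V(k+1, i) + (1-p) * V(k+1, i+1)]; then take max(V_cont, immediate exercise) for American.
  V(3,0) = exp(-r*dt) * [p*47.672869 + (1-p)*28.266737] = 37.810229; exercise = 37.618221; V(3,0) = max -> 37.810229
  V(3,1) = exp(-r*dt) * [p*28.266737 + (1-p)*11.480000] = 19.761250; exercise = 19.569242; V(3,1) = max -> 19.761250
  V(3,2) = exp(-r*dt) * [p*11.480000 + (1-p)*0.000000] = 5.679011; exercise = 3.956473; V(3,2) = max -> 5.679011
  V(3,3) = exp(-r*dt) * [p*0.000000 + (1-p)*0.000000] = 0.000000; exercise = 0.000000; V(3,3) = max -> 0.000000
  V(2,0) = exp(-r*dt) * [p*37.810229 + (1-p)*19.761250] = 28.650369; exercise = 28.266737; V(2,0) = max -> 28.650369
  V(2,1) = exp(-r*dt) * [p*19.761250 + (1-p)*5.679011] = 12.633970; exercise = 11.480000; V(2,1) = max -> 12.633970
  V(2,2) = exp(-r*dt) * [p*5.679011 + (1-p)*0.000000] = 2.809335; exercise = 0.000000; V(2,2) = max -> 2.809335
  V(1,0) = exp(-r*dt) * [p*28.650369 + (1-p)*12.633970] = 20.531838; exercise = 19.569242; V(1,0) = max -> 20.531838
  V(1,1) = exp(-r*dt) * [p*12.633970 + (1-p)*2.809335] = 7.663845; exercise = 3.956473; V(1,1) = max -> 7.663845
  V(0,0) = exp(-r*dt) * [p*20.531838 + (1-p)*7.663845] = 14.014167; exercise = 11.480000; V(0,0) = max -> 14.014167

Answer: Price = V(0,0) = 14.0142


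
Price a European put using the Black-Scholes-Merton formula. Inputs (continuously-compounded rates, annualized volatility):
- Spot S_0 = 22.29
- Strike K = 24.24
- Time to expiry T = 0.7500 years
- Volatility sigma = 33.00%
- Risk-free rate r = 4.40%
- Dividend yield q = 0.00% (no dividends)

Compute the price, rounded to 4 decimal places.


Answer: Price = 3.2211

Derivation:
d1 = (ln(S/K) + (r - q + 0.5*sigma^2) * T) / (sigma * sqrt(T)) = -0.03509070
d2 = d1 - sigma * sqrt(T) = -0.32087908
exp(-rT) = 0.96753856; exp(-qT) = 1.00000000
P = K * exp(-rT) * N(-d2) - S_0 * exp(-qT) * N(-d1)
N(-d1) = 0.51399629; N(-d2) = 0.62584899
P = 24.2400 * 0.96753856 * 0.62584899 - 22.2900 * 1.00000000 * 0.51399629 = 3.2211


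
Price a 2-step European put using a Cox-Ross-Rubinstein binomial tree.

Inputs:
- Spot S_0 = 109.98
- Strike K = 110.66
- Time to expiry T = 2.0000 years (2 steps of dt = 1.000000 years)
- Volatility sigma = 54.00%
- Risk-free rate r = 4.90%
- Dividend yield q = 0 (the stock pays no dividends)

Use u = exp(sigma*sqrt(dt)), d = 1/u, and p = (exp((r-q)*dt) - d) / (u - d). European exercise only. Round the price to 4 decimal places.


Answer: Price = V(0,0) = 23.2403

Derivation:
dt = T/N = 1.000000
u = exp(sigma*sqrt(dt)) = 1.716007; d = 1/u = 0.582748
p = (exp((r-q)*dt) - d) / (u - d) = 0.412503
Discount per step: exp(-r*dt) = 0.952181
Stock lattice S(k, i) with i counting down-moves:
  k=0: S(0,0) = 109.9800
  k=1: S(1,0) = 188.7264; S(1,1) = 64.0907
  k=2: S(2,0) = 323.8559; S(2,1) = 109.9800; S(2,2) = 37.3487
Terminal payoffs V(N, i) = max(K - S_T, 0):
  V(2,0) = 0.000000; V(2,1) = 0.680000; V(2,2) = 73.311284
Backward induction: V(k, i) = exp(-r*dt) * [p * V(k+1, i) + (1-p) * V(k+1, i+1)].
  V(1,0) = exp(-r*dt) * [p*0.000000 + (1-p)*0.680000] = 0.380395
  V(1,1) = exp(-r*dt) * [p*0.680000 + (1-p)*73.311284] = 41.277711
  V(0,0) = exp(-r*dt) * [p*0.380395 + (1-p)*41.277711] = 23.240325


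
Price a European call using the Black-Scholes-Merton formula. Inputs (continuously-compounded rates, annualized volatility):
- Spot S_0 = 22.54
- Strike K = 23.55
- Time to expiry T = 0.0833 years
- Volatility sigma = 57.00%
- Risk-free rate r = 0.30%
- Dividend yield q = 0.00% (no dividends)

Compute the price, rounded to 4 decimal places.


Answer: Price = 1.0611

Derivation:
d1 = (ln(S/K) + (r - q + 0.5*sigma^2) * T) / (sigma * sqrt(T)) = -0.18267569
d2 = d1 - sigma * sqrt(T) = -0.34718760
exp(-rT) = 0.99975013; exp(-qT) = 1.00000000
C = S_0 * exp(-qT) * N(d1) - K * exp(-rT) * N(d2)
N(d1) = 0.42752625; N(d2) = 0.36422519
C = 22.5400 * 1.00000000 * 0.42752625 - 23.5500 * 0.99975013 * 0.36422519 = 1.0611


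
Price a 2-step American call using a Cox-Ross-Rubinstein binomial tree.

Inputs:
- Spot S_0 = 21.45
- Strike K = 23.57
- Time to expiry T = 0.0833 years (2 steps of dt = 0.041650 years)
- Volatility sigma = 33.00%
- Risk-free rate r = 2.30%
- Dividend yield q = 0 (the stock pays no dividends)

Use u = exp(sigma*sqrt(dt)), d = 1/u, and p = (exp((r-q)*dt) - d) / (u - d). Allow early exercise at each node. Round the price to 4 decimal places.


Answer: Price = V(0,0) = 0.2334

Derivation:
dt = T/N = 0.041650
u = exp(sigma*sqrt(dt)) = 1.069667; d = 1/u = 0.934870
p = (exp((r-q)*dt) - d) / (u - d) = 0.490280
Discount per step: exp(-r*dt) = 0.999043
Stock lattice S(k, i) with i counting down-moves:
  k=0: S(0,0) = 21.4500
  k=1: S(1,0) = 22.9444; S(1,1) = 20.0530
  k=2: S(2,0) = 24.5428; S(2,1) = 21.4500; S(2,2) = 18.7469
Terminal payoffs V(N, i) = max(S_T - K, 0):
  V(2,0) = 0.972827; V(2,1) = 0.000000; V(2,2) = 0.000000
Backward induction: V(k, i) = exp(-r*dt) * [p * V(k+1, i) + (1-p) * V(k+1, i+1)]; then take max(V_cont, immediate exercise) for American.
  V(1,0) = exp(-r*dt) * [p*0.972827 + (1-p)*0.000000] = 0.476500; exercise = 0.000000; V(1,0) = max -> 0.476500
  V(1,1) = exp(-r*dt) * [p*0.000000 + (1-p)*0.000000] = 0.000000; exercise = 0.000000; V(1,1) = max -> 0.000000
  V(0,0) = exp(-r*dt) * [p*0.476500 + (1-p)*0.000000] = 0.233395; exercise = 0.000000; V(0,0) = max -> 0.233395


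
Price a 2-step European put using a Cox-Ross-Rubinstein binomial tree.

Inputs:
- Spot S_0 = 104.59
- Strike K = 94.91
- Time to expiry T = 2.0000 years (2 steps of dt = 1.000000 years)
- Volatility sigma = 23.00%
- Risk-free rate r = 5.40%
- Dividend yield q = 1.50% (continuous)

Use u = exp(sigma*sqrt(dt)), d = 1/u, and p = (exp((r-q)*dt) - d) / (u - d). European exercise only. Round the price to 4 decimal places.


dt = T/N = 1.000000
u = exp(sigma*sqrt(dt)) = 1.258600; d = 1/u = 0.794534
p = (exp((r-q)*dt) - d) / (u - d) = 0.528452
Discount per step: exp(-r*dt) = 0.947432
Stock lattice S(k, i) with i counting down-moves:
  k=0: S(0,0) = 104.5900
  k=1: S(1,0) = 131.6370; S(1,1) = 83.1003
  k=2: S(2,0) = 165.6783; S(2,1) = 104.5900; S(2,2) = 66.0260
Terminal payoffs V(N, i) = max(K - S_T, 0):
  V(2,0) = 0.000000; V(2,1) = 0.000000; V(2,2) = 28.884044
Backward induction: V(k, i) = exp(-r*dt) * [p * V(k+1, i) + (1-p) * V(k+1, i+1)].
  V(1,0) = exp(-r*dt) * [p*0.000000 + (1-p)*0.000000] = 0.000000
  V(1,1) = exp(-r*dt) * [p*0.000000 + (1-p)*28.884044] = 12.904224
  V(0,0) = exp(-r*dt) * [p*0.000000 + (1-p)*12.904224] = 5.765086

Answer: Price = V(0,0) = 5.7651


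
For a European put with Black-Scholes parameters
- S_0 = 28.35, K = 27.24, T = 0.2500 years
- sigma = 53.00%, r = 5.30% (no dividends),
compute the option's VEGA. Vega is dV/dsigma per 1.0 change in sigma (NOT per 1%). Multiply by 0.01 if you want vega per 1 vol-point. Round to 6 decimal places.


d1 = 0.3332190524; d2 = 0.0682190524
phi(d1) = 0.3773976014; exp(-qT) = 1.0000000000; exp(-rT) = 0.9868373948
Vega = S * exp(-qT) * phi(d1) * sqrt(T) = 28.3500 * 1.0000000000 * 0.3773976014 * 0.5000000000 = 5.349611

Answer: Vega = 5.349611


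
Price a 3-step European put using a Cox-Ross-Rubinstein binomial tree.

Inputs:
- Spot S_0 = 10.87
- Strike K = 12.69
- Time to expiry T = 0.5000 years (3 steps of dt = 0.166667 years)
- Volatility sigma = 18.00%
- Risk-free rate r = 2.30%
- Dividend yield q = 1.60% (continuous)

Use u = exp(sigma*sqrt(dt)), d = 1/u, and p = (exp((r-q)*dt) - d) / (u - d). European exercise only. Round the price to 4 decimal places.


Answer: Price = V(0,0) = 1.8614

Derivation:
dt = T/N = 0.166667
u = exp(sigma*sqrt(dt)) = 1.076252; d = 1/u = 0.929150
p = (exp((r-q)*dt) - d) / (u - d) = 0.489573
Discount per step: exp(-r*dt) = 0.996174
Stock lattice S(k, i) with i counting down-moves:
  k=0: S(0,0) = 10.8700
  k=1: S(1,0) = 11.6989; S(1,1) = 10.0999
  k=2: S(2,0) = 12.5909; S(2,1) = 10.8700; S(2,2) = 9.3843
  k=3: S(3,0) = 13.5510; S(3,1) = 11.6989; S(3,2) = 10.0999; S(3,3) = 8.7194
Terminal payoffs V(N, i) = max(K - S_T, 0):
  V(3,0) = 0.000000; V(3,1) = 0.991140; V(3,2) = 2.590135; V(3,3) = 3.970581
Backward induction: V(k, i) = exp(-r*dt) * [p * V(k+1, i) + (1-p) * V(k+1, i+1)].
  V(2,0) = exp(-r*dt) * [p*0.000000 + (1-p)*0.991140] = 0.503969
  V(2,1) = exp(-r*dt) * [p*0.991140 + (1-p)*2.590135] = 1.800396
  V(2,2) = exp(-r*dt) * [p*2.590135 + (1-p)*3.970581] = 3.282147
  V(1,0) = exp(-r*dt) * [p*0.503969 + (1-p)*1.800396] = 1.161241
  V(1,1) = exp(-r*dt) * [p*1.800396 + (1-p)*3.282147] = 2.546940
  V(0,0) = exp(-r*dt) * [p*1.161241 + (1-p)*2.546940] = 1.861391
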